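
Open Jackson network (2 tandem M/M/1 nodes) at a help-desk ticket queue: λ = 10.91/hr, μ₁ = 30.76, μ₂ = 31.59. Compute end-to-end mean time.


Each node sees arrival rate λ = 10.91/hr (tandem ⇒ throughput preserved).
W₁ = 1/(μ₁−λ) = 1/(30.76−10.91) = 0.05038 hr
W₂ = 1/(μ₂−λ) = 1/(31.59−10.91) = 0.04836 hr
W_total = W₁ + W₂ = 0.05038 + 0.04836 = 0.09873 hr

Final: 0.09873 hr


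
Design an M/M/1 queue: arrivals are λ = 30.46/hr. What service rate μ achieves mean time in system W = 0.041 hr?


W = 1/(μ−λ) ⇒ μ − λ = 1/W = 1/0.041 = 24.3902
μ = λ + 1/W = 30.46 + 24.3902 = 54.8502 per hr

Final: 54.8502 /hr


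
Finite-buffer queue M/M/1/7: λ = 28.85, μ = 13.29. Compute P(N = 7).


ρ = λ/μ = 28.85/13.29 = 2.1708
P_K = (1−ρ)ρ^K/(1−ρ^(K+1)) = (-1.1708·227.167321)/(1 − 493.135982)
= -265.968661/-492.135982 = 0.540437

Final: 0.540437


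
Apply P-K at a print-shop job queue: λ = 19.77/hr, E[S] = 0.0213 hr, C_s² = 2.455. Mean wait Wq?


ρ = λ·E[S] = 19.77·0.0213 = 0.4211
E[S²] = E[S]²(1+C_s²) = 0.0213²·(1+2.455) = 0.001567
Wq = λ·E[S²]/(2(1−ρ)) = 19.77·0.001567/(2·0.5789) = 0.02677 hr

Final: 0.02677 hr


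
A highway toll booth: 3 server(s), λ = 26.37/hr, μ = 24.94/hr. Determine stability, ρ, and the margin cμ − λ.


Total capacity cμ = 3·24.94 = 74.82/hr
ρ = λ/(cμ) = 26.37/74.82 = 0.3524
Stable ⇔ ρ < 1: YES
Spare capacity = cμ − λ = 74.82 − 26.37 = 48.45/hr

Final: ρ = 0.3524; stable; margin = 48.45/hr


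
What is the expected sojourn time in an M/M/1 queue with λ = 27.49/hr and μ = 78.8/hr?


W = 1/(μ−λ) = 1/(78.8 − 27.49) = 1/51.31 = 0.01949 hr

Final: 0.01949 hr


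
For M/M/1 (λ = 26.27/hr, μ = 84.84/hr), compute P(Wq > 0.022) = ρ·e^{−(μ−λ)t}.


ρ = 26.27/84.84 = 0.3096
P(Wq > t) = ρ·e^{−(μ−λ)t} = 0.3096·e^{−1.2885}
= 0.3096·0.275673 = 0.085360

Final: 0.085360


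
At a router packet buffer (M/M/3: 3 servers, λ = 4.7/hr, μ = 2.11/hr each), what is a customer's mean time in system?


a = 2.2275; ρ = 0.7425; P₀ = 0.077750
Lq = P₀·a^c·ρ/(c!(1−ρ)²) = 1.60370
Wq = Lq/λ = 1.60370/4.7 = 0.34121 hr
W = Wq + 1/μ = 0.34121 + 0.47393 = 0.81515 hr

Final: 0.81515 hr


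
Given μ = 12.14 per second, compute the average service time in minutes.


Mean service time = 1/μ = 1/12.14 second = 0.08237 second
In minutes: 0.08237 × 0.0166667 = 0.001373 min

Final: 0.001373 min


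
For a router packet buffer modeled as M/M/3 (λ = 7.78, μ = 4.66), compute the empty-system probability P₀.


a = λ/μ = 7.78/4.66 = 1.6695; ρ = a/c = 0.5565
Σ_{k=0}^{2} a^k/k! (terms k=0..2) = 1.00000 + 1.66953 + 1.39366 = 4.06319
Tail: a^3/(3!(1−ρ)) = 4.65351/(6·0.4435) = 1.74882
P₀ = 1/(4.06319 + 1.74882) = 1/5.81201 = 0.172058

Final: 0.172058


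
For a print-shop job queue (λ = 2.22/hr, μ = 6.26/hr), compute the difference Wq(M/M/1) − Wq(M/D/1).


ρ = 2.22/6.26 = 0.3546
Wq(M/M/1) = ρ/(μ−λ) = 0.3546/4.04 = 0.08778 hr
Wq(M/D/1) = ρ/(2(μ−λ)) = 0.04389 hr
Savings = 0.08778 − 0.04389 = 0.04389 hr

Final: 0.04389 hr


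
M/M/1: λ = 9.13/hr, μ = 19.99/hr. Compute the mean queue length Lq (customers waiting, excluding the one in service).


ρ = 9.13/19.99 = 0.4567
Lq = ρ²/(1−ρ) = 0.2086/0.5433 = 0.3840

Final: 0.3840


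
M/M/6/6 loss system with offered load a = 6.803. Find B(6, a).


B(c,a) = (a^c/c!) / Σ_{k=0}^{c} a^k/k!
a^6/6! = 137.679833
Σ terms (k=0..6): 1.00000 + 6.80300 + 23.14040 + 52.47472 + 89.24639 + 121.42863 + 137.67983 = 431.772982
B = 137.679833/431.772982 = 0.318871

Final: 0.318871


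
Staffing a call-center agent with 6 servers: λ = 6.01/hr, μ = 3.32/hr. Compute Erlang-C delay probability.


a = λ/μ = 1.8102; ρ = a/6 = 0.3017
P₀ = 0.163483 (from M/M/c formula)
C(c,a) = [a^c/(c!(1−ρ))]·P₀ = [35.18992/(720·0.6983)]·0.163483
= 0.06999·0.163483 = 0.011443

Final: 0.011443


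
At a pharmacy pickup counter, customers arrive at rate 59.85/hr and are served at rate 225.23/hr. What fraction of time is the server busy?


ρ = λ/μ = 59.85/225.23 = 0.2657

Final: 0.2657


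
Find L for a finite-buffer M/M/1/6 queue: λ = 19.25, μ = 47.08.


ρ = 19.25/47.08 = 0.4089
L = ρ[1 − (K+1)ρ^K + Kρ^(K+1)] / [(1−ρ)(1−ρ^(K+1))]
Numerator: 0.4089·(1 − 7·0.004673 + 6·0.001911) = 0.400192
Denominator: (0.5911)·(0.998089) = 0.589992
L = 0.400192/0.589992 = 0.6783

Final: 0.6783


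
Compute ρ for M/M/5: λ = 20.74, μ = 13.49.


ρ = λ/(cμ) = 20.74/(5·13.49) = 20.74/67.45 = 0.3075

Final: 0.3075


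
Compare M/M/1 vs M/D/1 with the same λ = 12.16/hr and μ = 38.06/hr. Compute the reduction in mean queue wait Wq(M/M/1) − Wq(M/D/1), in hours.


ρ = 12.16/38.06 = 0.3195
Wq(M/M/1) = ρ/(μ−λ) = 0.3195/25.90 = 0.01234 hr
Wq(M/D/1) = ρ/(2(μ−λ)) = 0.006168 hr
Savings = 0.01234 − 0.006168 = 0.006168 hr

Final: 0.006168 hr


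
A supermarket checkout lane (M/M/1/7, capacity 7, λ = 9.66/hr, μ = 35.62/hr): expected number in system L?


ρ = 9.66/35.62 = 0.2712
L = ρ[1 − (K+1)ρ^K + Kρ^(K+1)] / [(1−ρ)(1−ρ^(K+1))]
Numerator: 0.2712·(1 − 8·0.0001079 + 7·0.00002926) = 0.271017
Denominator: (0.7288)·(0.999971) = 0.728783
L = 0.271017/0.728783 = 0.3719

Final: 0.3719


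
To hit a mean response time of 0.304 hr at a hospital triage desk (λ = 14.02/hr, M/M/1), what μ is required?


W = 1/(μ−λ) ⇒ μ − λ = 1/W = 1/0.304 = 3.2895
μ = λ + 1/W = 14.02 + 3.2895 = 17.3095 per hr

Final: 17.3095 /hr


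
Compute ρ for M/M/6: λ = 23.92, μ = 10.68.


ρ = λ/(cμ) = 23.92/(6·10.68) = 23.92/64.08 = 0.3733

Final: 0.3733


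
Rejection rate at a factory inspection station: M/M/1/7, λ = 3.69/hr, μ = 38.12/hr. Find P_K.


ρ = λ/μ = 3.69/38.12 = 0.09680
P_K = (1−ρ)ρ^K/(1−ρ^(K+1)) = (0.9032·0.00000007964)/(1 − 0.000000007709)
= 0.00000007193/1.000000 = 0.00000007193

Final: 0.00000007193


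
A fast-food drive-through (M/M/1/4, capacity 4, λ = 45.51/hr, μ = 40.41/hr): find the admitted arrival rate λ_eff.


ρ = 1.1262; P_K = (1−ρ)ρ^4/(1−ρ^5) = 0.250121
λ_eff = λ(1 − P_K) = 45.51·(1 − 0.250121) = 45.51·0.749879 = 34.1270 /hr

Final: 34.1270 /hr


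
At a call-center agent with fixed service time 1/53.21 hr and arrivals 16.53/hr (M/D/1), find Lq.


ρ = 16.53/53.21 = 0.3107
M/D/1: Lq = ρ²/(2(1−ρ)) = 0.09651/(2·0.6893) = 0.07000

Final: 0.07000


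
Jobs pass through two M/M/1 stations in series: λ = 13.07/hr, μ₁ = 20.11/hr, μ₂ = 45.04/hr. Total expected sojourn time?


Each node sees arrival rate λ = 13.07/hr (tandem ⇒ throughput preserved).
W₁ = 1/(μ₁−λ) = 1/(20.11−13.07) = 0.14205 hr
W₂ = 1/(μ₂−λ) = 1/(45.04−13.07) = 0.03128 hr
W_total = W₁ + W₂ = 0.14205 + 0.03128 = 0.17332 hr

Final: 0.17332 hr


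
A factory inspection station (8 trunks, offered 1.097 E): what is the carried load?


B(8,1.097) = 0.00001737 (Erlang-B)
Carried load = a(1 − B) = 1.097·(1 − 0.00001737) = 1.097·0.999983 = 1.0970 E

Final: 1.0970 Erlangs


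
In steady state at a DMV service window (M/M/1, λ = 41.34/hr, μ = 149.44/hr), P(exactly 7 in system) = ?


ρ = 41.34/149.44 = 0.2766
P_n = (1−ρ)·ρ^n = (1 − 0.2766)·0.2766^7 = 0.7234·0.0001240 = 0.00008968

Final: 0.00008968


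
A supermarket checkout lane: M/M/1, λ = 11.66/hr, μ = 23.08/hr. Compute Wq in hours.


ρ = 11.66/23.08 = 0.5052
Wq = ρ/(μ−λ) = 0.5052/(23.08 − 11.66) = 0.5052/11.42 = 0.04424 hr

Final: 0.04424 hr


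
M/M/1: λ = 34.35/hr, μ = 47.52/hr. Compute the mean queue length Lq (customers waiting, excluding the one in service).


ρ = 34.35/47.52 = 0.7229
Lq = ρ²/(1−ρ) = 0.5225/0.2771 = 1.8853

Final: 1.8853


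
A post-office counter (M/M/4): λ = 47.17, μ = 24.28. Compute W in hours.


a = 1.9428; ρ = 0.4857; P₀ = 0.138772
Lq = P₀·a^c·ρ/(c!(1−ρ)²) = 0.15124
Wq = Lq/λ = 0.15124/47.17 = 0.003206 hr
W = Wq + 1/μ = 0.003206 + 0.04119 = 0.04439 hr

Final: 0.04439 hr


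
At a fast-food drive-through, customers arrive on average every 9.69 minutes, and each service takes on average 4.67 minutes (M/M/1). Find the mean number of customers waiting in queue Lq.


λ = 60/9.69 = 6.1920 /hr
μ = 60/4.67 = 12.8480 /hr
ρ = λ/μ = 6.1920/12.8480 = 0.4819
Lq = ρ²/(1−ρ) = 0.2323/0.5181 = 0.4483

Final: 0.4483


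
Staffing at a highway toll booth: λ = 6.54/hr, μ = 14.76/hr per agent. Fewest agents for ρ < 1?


Stability requires cμ > λ ⇔ c > λ/μ.
λ/μ = 6.54/14.76 = 0.4431
Minimum integer c = ⌊0.4431⌋ + 1 = 1
Check: 1·14.76 = 14.76 > 6.54, while 0·14.76 = 0.00 ≤ 6.54

Final: 1 servers


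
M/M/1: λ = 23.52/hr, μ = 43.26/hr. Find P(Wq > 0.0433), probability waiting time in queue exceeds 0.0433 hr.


ρ = 23.52/43.26 = 0.5437
P(Wq > t) = ρ·e^{−(μ−λ)t} = 0.5437·e^{−0.8547}
= 0.5437·0.425393 = 0.231282

Final: 0.231282


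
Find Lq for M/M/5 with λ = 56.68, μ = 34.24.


a = λ/μ = 1.6554; ρ = a/5 = 0.3311
P₀ = 0.190503
Lq = P₀·a^c·ρ / (c!·(1−ρ)²) = 0.190503·12.43027·0.3311/(120·0.44746)
= 0.01460

Final: 0.01460


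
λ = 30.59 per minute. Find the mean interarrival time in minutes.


Mean interarrival time = 1/λ = 1/30.59 minute = 0.03269 minute
In minutes: 0.03269 × 1 = 0.03269 min

Final: 0.03269 min


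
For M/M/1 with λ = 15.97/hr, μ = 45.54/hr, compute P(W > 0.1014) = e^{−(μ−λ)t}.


W ~ Exponential(μ−λ) for M/M/1.
μ − λ = 45.54 − 15.97 = 29.5700
P(W > t) = e^{−(μ−λ)t} = e^{−2.9984} = 0.049867

Final: 0.049867


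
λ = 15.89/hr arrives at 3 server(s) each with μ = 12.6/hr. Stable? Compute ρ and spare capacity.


Total capacity cμ = 3·12.6 = 37.80/hr
ρ = λ/(cμ) = 15.89/37.80 = 0.4204
Stable ⇔ ρ < 1: YES
Spare capacity = cμ − λ = 37.80 − 15.89 = 21.91/hr

Final: ρ = 0.4204; stable; margin = 21.91/hr


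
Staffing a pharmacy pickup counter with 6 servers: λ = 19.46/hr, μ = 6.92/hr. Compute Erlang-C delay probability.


a = λ/μ = 2.8121; ρ = a/6 = 0.4687
P₀ = 0.059394 (from M/M/c formula)
C(c,a) = [a^c/(c!(1−ρ))]·P₀ = [494.56166/(720·0.5313)]·0.059394
= 1.29283·0.059394 = 0.076786

Final: 0.076786


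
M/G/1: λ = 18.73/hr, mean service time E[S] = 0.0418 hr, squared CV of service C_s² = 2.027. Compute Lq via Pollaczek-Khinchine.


ρ = λ·E[S] = 18.73·0.0418 = 0.7829
Lq = ρ²(1+C_s²)/(2(1−ρ)) = 0.6130·(1+2.027)/(2·0.2171)
= 0.6130·3.0270/0.4342 = 4.27345

Final: 4.27345


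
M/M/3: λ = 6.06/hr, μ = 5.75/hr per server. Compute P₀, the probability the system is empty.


a = λ/μ = 6.06/5.75 = 1.0539; ρ = a/c = 0.3513
Σ_{k=0}^{2} a^k/k! (terms k=0..2) = 1.00000 + 1.05391 + 0.55537 = 2.60928
Tail: a^3/(3!(1−ρ)) = 1.17062/(6·0.6487) = 0.30076
P₀ = 1/(2.60928 + 0.30076) = 1/2.91004 = 0.343638

Final: 0.343638


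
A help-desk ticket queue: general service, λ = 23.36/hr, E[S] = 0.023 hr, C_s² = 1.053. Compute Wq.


ρ = λ·E[S] = 23.36·0.023 = 0.5373
E[S²] = E[S]²(1+C_s²) = 0.023²·(1+1.053) = 0.001086
Wq = λ·E[S²]/(2(1−ρ)) = 23.36·0.001086/(2·0.4627) = 0.02741 hr

Final: 0.02741 hr


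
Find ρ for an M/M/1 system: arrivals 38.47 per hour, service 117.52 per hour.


ρ = λ/μ = 38.47/117.52 = 0.3273

Final: 0.3273


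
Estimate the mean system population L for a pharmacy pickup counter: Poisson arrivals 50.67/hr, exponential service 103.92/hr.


ρ = λ/μ = 50.67/103.92 = 0.4876
L = ρ/(1−ρ) = 0.4876/(1 − 0.4876) = 0.4876/0.5124 = 0.9515

Final: 0.9515


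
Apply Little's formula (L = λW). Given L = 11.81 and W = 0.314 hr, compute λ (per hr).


λ = L/W = 11.81/0.314 = 37.6115 /hr

Final: 37.6115 /hr


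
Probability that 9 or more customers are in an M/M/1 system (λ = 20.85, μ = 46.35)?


ρ = 20.85/46.35 = 0.4498
P(N ≥ n) = ρ^n = 0.4498^9 = 0.0007542

Final: 0.0007542


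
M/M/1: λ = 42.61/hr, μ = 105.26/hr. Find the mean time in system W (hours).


W = 1/(μ−λ) = 1/(105.26 − 42.61) = 1/62.65 = 0.01596 hr

Final: 0.01596 hr


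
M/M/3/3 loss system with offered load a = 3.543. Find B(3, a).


B(c,a) = (a^c/c!) / Σ_{k=0}^{c} a^k/k!
a^3/3! = 7.412457
Σ terms (k=0..3): 1.00000 + 3.54300 + 6.27642 + 7.41246 = 18.231882
B = 7.412457/18.231882 = 0.406566

Final: 0.406566


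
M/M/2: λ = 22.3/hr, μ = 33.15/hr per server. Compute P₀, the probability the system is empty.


a = λ/μ = 22.3/33.15 = 0.6727; ρ = a/c = 0.3363
Σ_{k=0}^{1} a^k/k! (terms k=0..1) = 1.00000 + 0.67270 = 1.67270
Tail: a^2/(2!(1−ρ)) = 0.45253/(2·0.6637) = 0.34094
P₀ = 1/(1.67270 + 0.34094) = 1/2.01364 = 0.496614

Final: 0.496614


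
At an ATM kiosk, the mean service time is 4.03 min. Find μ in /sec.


μ = 1/(service time) in consistent units.
1 second = 0.0166667 min, so μ = 0.0166667/4.03 = 0.004136 per second

Final: 0.004136 /sec


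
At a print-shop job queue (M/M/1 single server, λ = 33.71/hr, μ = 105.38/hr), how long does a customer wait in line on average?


ρ = 33.71/105.38 = 0.3199
Wq = ρ/(μ−λ) = 0.3199/(105.38 − 33.71) = 0.3199/71.67 = 0.004463 hr

Final: 0.004463 hr


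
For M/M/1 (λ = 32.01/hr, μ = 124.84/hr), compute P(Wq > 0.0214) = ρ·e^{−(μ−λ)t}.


ρ = 32.01/124.84 = 0.2564
P(Wq > t) = ρ·e^{−(μ−λ)t} = 0.2564·e^{−1.9866}
= 0.2564·0.137166 = 0.035171

Final: 0.035171


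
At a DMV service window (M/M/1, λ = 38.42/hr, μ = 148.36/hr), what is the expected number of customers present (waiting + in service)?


ρ = λ/μ = 38.42/148.36 = 0.2590
L = ρ/(1−ρ) = 0.2590/(1 − 0.2590) = 0.2590/0.7410 = 0.3495

Final: 0.3495


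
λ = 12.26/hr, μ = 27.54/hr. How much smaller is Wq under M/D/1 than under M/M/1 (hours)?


ρ = 12.26/27.54 = 0.4452
Wq(M/M/1) = ρ/(μ−λ) = 0.4452/15.28 = 0.02913 hr
Wq(M/D/1) = ρ/(2(μ−λ)) = 0.01457 hr
Savings = 0.02913 − 0.01457 = 0.01457 hr

Final: 0.01457 hr


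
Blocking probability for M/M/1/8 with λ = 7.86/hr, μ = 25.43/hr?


ρ = λ/μ = 7.86/25.43 = 0.3091
P_K = (1−ρ)ρ^K/(1−ρ^(K+1)) = (0.6909·0.00008329)/(1 − 0.00002574)
= 0.00005755/0.999974 = 0.00005755

Final: 0.00005755


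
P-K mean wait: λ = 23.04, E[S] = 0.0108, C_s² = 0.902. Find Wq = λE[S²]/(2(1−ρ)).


ρ = λ·E[S] = 23.04·0.0108 = 0.2488
E[S²] = E[S]²(1+C_s²) = 0.0108²·(1+0.902) = 0.0002218
Wq = λ·E[S²]/(2(1−ρ)) = 23.04·0.0002218/(2·0.7512) = 0.003402 hr

Final: 0.003402 hr


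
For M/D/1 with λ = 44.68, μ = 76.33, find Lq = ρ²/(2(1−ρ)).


ρ = 44.68/76.33 = 0.5854
M/D/1: Lq = ρ²/(2(1−ρ)) = 0.3426/(2·0.4146) = 0.41317

Final: 0.41317


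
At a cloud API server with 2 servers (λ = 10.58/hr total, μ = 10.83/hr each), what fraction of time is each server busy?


ρ = λ/(cμ) = 10.58/(2·10.83) = 10.58/21.66 = 0.4885

Final: 0.4885


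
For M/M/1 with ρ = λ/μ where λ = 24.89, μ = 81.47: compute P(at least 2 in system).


ρ = 24.89/81.47 = 0.3055
P(N ≥ n) = ρ^n = 0.3055^2 = 0.093337

Final: 0.093337


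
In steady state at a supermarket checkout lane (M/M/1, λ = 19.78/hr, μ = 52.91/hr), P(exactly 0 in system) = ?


ρ = 19.78/52.91 = 0.3738
P_n = (1−ρ)·ρ^n = (1 − 0.3738)·0.3738^0 = 0.6262·1.000000 = 0.626158

Final: 0.626158


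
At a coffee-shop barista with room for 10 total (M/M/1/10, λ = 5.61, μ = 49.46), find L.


ρ = 5.61/49.46 = 0.1134
L = ρ[1 − (K+1)ρ^K + Kρ^(K+1)] / [(1−ρ)(1−ρ^(K+1))]
Numerator: 0.1134·(1 − 11·3.524e-10 + 10·3.998e-11) = 0.113425
Denominator: (0.8866)·(1.000000) = 0.886575
L = 0.113425/0.886575 = 0.1279

Final: 0.1279


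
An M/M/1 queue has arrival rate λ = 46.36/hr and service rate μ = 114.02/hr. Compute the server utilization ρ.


ρ = λ/μ = 46.36/114.02 = 0.4066

Final: 0.4066


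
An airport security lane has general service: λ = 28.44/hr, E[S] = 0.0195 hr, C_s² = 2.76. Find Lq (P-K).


ρ = λ·E[S] = 28.44·0.0195 = 0.5546
Lq = ρ²(1+C_s²)/(2(1−ρ)) = 0.3076·(1+2.76)/(2·0.4454)
= 0.3076·3.7600/0.8908 = 1.29813

Final: 1.29813


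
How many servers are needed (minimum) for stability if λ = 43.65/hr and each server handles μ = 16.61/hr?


Stability requires cμ > λ ⇔ c > λ/μ.
λ/μ = 43.65/16.61 = 2.6279
Minimum integer c = ⌊2.6279⌋ + 1 = 3
Check: 3·16.61 = 49.83 > 43.65, while 2·16.61 = 33.22 ≤ 43.65

Final: 3 servers


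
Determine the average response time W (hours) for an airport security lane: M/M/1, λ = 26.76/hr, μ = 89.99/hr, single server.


W = 1/(μ−λ) = 1/(89.99 − 26.76) = 1/63.23 = 0.01582 hr

Final: 0.01582 hr


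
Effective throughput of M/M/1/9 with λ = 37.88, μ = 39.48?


ρ = 0.9595; P_K = (1−ρ)ρ^9/(1−ρ^10) = 0.082430
λ_eff = λ(1 − P_K) = 37.88·(1 − 0.082430) = 37.88·0.917570 = 34.7575 /hr

Final: 34.7575 /hr


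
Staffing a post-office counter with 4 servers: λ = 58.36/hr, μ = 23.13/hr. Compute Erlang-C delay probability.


a = λ/μ = 2.5231; ρ = a/4 = 0.6308
P₀ = 0.071649 (from M/M/c formula)
C(c,a) = [a^c/(c!(1−ρ))]·P₀ = [40.52832/(24·0.3692)]·0.071649
= 4.57367·0.071649 = 0.327697

Final: 0.327697


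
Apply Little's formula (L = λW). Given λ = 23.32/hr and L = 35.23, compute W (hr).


W = L/λ = 35.23/23.32 = 1.5107 hr

Final: 1.5107 hr


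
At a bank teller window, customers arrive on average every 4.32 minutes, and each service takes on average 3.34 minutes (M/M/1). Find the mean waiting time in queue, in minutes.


λ = 60/4.32 = 13.8889 /hr
μ = 60/3.34 = 17.9641 /hr
ρ = λ/μ = 13.8889/17.9641 = 0.7731
Wq = ρ/(μ−λ) = 0.7731/(17.9641−13.8889) = 0.18972 hr
In minutes: 0.18972·60 = 11.383 min

Final: 11.383 min


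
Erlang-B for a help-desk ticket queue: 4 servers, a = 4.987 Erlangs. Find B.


B(c,a) = (a^c/c!) / Σ_{k=0}^{c} a^k/k!
a^4/4! = 25.771888
Σ terms (k=0..4): 1.00000 + 4.98700 + 12.43508 + 20.67126 + 25.77189 = 64.865228
B = 25.771888/64.865228 = 0.397314

Final: 0.397314


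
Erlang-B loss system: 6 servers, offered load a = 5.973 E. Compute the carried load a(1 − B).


B(6,5.973) = 0.263025 (Erlang-B)
Carried load = a(1 − B) = 5.973·(1 − 0.263025) = 5.973·0.736975 = 4.4020 E

Final: 4.4020 Erlangs


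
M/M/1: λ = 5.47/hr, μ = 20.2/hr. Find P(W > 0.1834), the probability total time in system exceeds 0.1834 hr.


W ~ Exponential(μ−λ) for M/M/1.
μ − λ = 20.2 − 5.47 = 14.7300
P(W > t) = e^{−(μ−λ)t} = e^{−2.7015} = 0.067106

Final: 0.067106


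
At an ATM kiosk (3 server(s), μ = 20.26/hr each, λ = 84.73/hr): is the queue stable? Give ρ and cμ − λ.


Total capacity cμ = 3·20.26 = 60.78/hr
ρ = λ/(cμ) = 84.73/60.78 = 1.3940
Stable ⇔ ρ < 1: NO
Spare capacity = cμ − λ = 60.78 − 84.73 = -23.95/hr

Final: ρ = 1.3940; unstable; margin = -23.95/hr


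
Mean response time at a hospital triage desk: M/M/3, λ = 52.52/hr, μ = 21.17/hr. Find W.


a = 2.4809; ρ = 0.8270; P₀ = 0.047027
Lq = P₀·a^c·ρ/(c!(1−ρ)²) = 3.30503
Wq = Lq/λ = 3.30503/52.52 = 0.06293 hr
W = Wq + 1/μ = 0.06293 + 0.04724 = 0.11017 hr

Final: 0.11017 hr


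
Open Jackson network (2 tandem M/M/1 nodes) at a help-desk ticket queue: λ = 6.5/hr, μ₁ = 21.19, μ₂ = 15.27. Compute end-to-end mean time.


Each node sees arrival rate λ = 6.5/hr (tandem ⇒ throughput preserved).
W₁ = 1/(μ₁−λ) = 1/(21.19−6.5) = 0.06807 hr
W₂ = 1/(μ₂−λ) = 1/(15.27−6.5) = 0.11403 hr
W_total = W₁ + W₂ = 0.06807 + 0.11403 = 0.18210 hr

Final: 0.18210 hr


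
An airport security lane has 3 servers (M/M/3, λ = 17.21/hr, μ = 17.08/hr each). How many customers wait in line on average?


a = λ/μ = 1.0076; ρ = a/3 = 0.3359
P₀ = 0.360753
Lq = P₀·a^c·ρ / (c!·(1−ρ)²) = 0.360753·1.02301·0.3359/(6·0.44107)
= 0.04684

Final: 0.04684


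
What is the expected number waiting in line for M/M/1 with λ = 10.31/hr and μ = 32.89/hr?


ρ = 10.31/32.89 = 0.3135
Lq = ρ²/(1−ρ) = 0.09826/0.6865 = 0.1431

Final: 0.1431


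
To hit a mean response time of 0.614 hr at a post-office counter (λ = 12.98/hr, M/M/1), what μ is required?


W = 1/(μ−λ) ⇒ μ − λ = 1/W = 1/0.614 = 1.6287
μ = λ + 1/W = 12.98 + 1.6287 = 14.6087 per hr

Final: 14.6087 /hr


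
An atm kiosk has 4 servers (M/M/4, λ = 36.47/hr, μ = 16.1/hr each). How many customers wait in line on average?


a = λ/μ = 2.2652; ρ = a/4 = 0.5663
P₀ = 0.097110
Lq = P₀·a^c·ρ / (c!·(1−ρ)²) = 0.097110·26.32931·0.5663/(24·0.18809)
= 0.32075

Final: 0.32075


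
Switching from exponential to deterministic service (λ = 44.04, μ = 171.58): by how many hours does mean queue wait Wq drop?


ρ = 44.04/171.58 = 0.2567
Wq(M/M/1) = ρ/(μ−λ) = 0.2567/127.54 = 0.002012 hr
Wq(M/D/1) = ρ/(2(μ−λ)) = 0.001006 hr
Savings = 0.002012 − 0.001006 = 0.001006 hr

Final: 0.001006 hr


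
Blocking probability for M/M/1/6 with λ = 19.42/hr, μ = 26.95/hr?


ρ = λ/μ = 19.42/26.95 = 0.7206
P_K = (1−ρ)ρ^K/(1−ρ^(K+1)) = (0.2794·0.140005)/(1 − 0.100887)
= 0.039118/0.899113 = 0.043508

Final: 0.043508


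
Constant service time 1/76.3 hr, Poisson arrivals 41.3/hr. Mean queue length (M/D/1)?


ρ = 41.3/76.3 = 0.5413
M/D/1: Lq = ρ²/(2(1−ρ)) = 0.2930/(2·0.4587) = 0.31936

Final: 0.31936


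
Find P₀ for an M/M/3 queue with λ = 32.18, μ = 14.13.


a = λ/μ = 32.18/14.13 = 2.2774; ρ = a/c = 0.7591
Σ_{k=0}^{2} a^k/k! (terms k=0..2) = 1.00000 + 2.27742 + 2.59333 = 5.87075
Tail: a^3/(3!(1−ρ)) = 11.81222/(6·0.2409) = 8.17369
P₀ = 1/(5.87075 + 8.17369) = 1/14.04444 = 0.071203

Final: 0.071203


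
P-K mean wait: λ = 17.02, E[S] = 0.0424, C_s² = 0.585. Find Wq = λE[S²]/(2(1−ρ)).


ρ = λ·E[S] = 17.02·0.0424 = 0.7216
E[S²] = E[S]²(1+C_s²) = 0.0424²·(1+0.585) = 0.002849
Wq = λ·E[S²]/(2(1−ρ)) = 17.02·0.002849/(2·0.2784) = 0.08712 hr

Final: 0.08712 hr


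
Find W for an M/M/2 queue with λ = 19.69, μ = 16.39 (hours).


a = 1.2013; ρ = 0.6007; P₀ = 0.249476
Lq = P₀·a^c·ρ/(c!(1−ρ)²) = 0.67812
Wq = Lq/λ = 0.67812/19.69 = 0.03444 hr
W = Wq + 1/μ = 0.03444 + 0.06101 = 0.09545 hr

Final: 0.09545 hr


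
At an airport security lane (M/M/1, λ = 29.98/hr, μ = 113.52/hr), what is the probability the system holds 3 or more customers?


ρ = 29.98/113.52 = 0.2641
P(N ≥ n) = ρ^n = 0.2641^3 = 0.018419

Final: 0.018419


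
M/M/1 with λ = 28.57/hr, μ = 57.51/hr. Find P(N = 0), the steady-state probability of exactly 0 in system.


ρ = 28.57/57.51 = 0.4968
P_n = (1−ρ)·ρ^n = (1 − 0.4968)·0.4968^0 = 0.5032·1.000000 = 0.503217

Final: 0.503217


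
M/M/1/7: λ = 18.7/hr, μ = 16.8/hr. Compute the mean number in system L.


ρ = 18.7/16.8 = 1.1131
L = ρ[1 − (K+1)ρ^K + Kρ^(K+1)] / [(1−ρ)(1−ρ^(K+1))]
Numerator: 1.1131·(1 − 8·2.117026 + 7·2.356452) = 0.622168
Denominator: (-0.1131)·(-1.356452) = 0.153408
L = 0.622168/0.153408 = 4.0556

Final: 4.0556


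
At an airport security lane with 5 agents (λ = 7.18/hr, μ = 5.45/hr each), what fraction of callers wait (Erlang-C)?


a = λ/μ = 1.3174; ρ = a/5 = 0.2635
P₀ = 0.267612 (from M/M/c formula)
C(c,a) = [a^c/(c!(1−ρ))]·P₀ = [3.96862/(120·0.7365)]·0.267612
= 0.04490·0.267612 = 0.012017

Final: 0.012017


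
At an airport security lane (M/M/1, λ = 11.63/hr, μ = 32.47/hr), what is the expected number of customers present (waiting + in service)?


ρ = λ/μ = 11.63/32.47 = 0.3582
L = ρ/(1−ρ) = 0.3582/(1 − 0.3582) = 0.3582/0.6418 = 0.5581

Final: 0.5581


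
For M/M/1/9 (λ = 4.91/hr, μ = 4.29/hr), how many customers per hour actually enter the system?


ρ = 1.1445; P_K = (1−ρ)ρ^9/(1−ρ^10) = 0.170472
λ_eff = λ(1 − P_K) = 4.91·(1 − 0.170472) = 4.91·0.829528 = 4.0730 /hr

Final: 4.0730 /hr


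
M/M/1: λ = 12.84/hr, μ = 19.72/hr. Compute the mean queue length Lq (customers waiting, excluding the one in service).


ρ = 12.84/19.72 = 0.6511
Lq = ρ²/(1−ρ) = 0.4240/0.3489 = 1.2152

Final: 1.2152


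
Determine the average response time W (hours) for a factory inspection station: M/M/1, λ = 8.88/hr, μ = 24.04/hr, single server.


W = 1/(μ−λ) = 1/(24.04 − 8.88) = 1/15.16 = 0.06596 hr

Final: 0.06596 hr


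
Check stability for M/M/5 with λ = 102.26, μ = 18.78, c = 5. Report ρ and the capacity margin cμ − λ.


Total capacity cμ = 5·18.78 = 93.90/hr
ρ = λ/(cμ) = 102.26/93.90 = 1.0890
Stable ⇔ ρ < 1: NO
Spare capacity = cμ − λ = 93.90 − 102.26 = -8.36/hr

Final: ρ = 1.0890; unstable; margin = -8.36/hr


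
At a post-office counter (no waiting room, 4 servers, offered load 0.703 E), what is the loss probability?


B(c,a) = (a^c/c!) / Σ_{k=0}^{c} a^k/k!
a^4/4! = 0.010177
Σ terms (k=0..4): 1.00000 + 0.70300 + 0.24710 + 0.05790 + 0.01018 = 2.018186
B = 0.010177/2.018186 = 0.005043

Final: 0.005043


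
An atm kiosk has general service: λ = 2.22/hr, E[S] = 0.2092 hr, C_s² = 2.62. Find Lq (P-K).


ρ = λ·E[S] = 2.22·0.2092 = 0.4644
Lq = ρ²(1+C_s²)/(2(1−ρ)) = 0.2157·(1+2.62)/(2·0.5356)
= 0.2157·3.6200/1.0712 = 0.72893

Final: 0.72893


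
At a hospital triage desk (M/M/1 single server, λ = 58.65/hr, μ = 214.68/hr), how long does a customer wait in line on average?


ρ = 58.65/214.68 = 0.2732
Wq = ρ/(μ−λ) = 0.2732/(214.68 − 58.65) = 0.2732/156.03 = 0.001751 hr

Final: 0.001751 hr


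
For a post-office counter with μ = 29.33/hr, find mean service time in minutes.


Mean service time = 1/μ = 1/29.33 hour = 0.03409 hour
In minutes: 0.03409 × 60 = 2.0457 min

Final: 2.0457 min


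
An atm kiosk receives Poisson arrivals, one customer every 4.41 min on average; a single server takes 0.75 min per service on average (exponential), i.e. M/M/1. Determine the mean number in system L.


λ = 60/4.41 = 13.6054 /hr
μ = 60/0.75 = 80.0000 /hr
ρ = λ/μ = 13.6054/80.0000 = 0.1701
L = ρ/(1−ρ) = 0.1701/0.8299 = 0.2049

Final: 0.2049


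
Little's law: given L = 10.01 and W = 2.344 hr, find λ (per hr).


λ = L/W = 10.01/2.344 = 4.2705 /hr

Final: 4.2705 /hr


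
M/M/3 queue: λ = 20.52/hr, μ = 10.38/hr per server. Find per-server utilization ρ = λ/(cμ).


ρ = λ/(cμ) = 20.52/(3·10.38) = 20.52/31.14 = 0.6590

Final: 0.6590


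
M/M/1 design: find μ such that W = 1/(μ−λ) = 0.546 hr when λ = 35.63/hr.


W = 1/(μ−λ) ⇒ μ − λ = 1/W = 1/0.546 = 1.8315
μ = λ + 1/W = 35.63 + 1.8315 = 37.4615 per hr

Final: 37.4615 /hr


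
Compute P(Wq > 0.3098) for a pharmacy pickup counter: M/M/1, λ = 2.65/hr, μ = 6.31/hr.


ρ = 2.65/6.31 = 0.4200
P(Wq > t) = ρ·e^{−(μ−λ)t} = 0.4200·e^{−1.1339}
= 0.4200·0.321786 = 0.135140

Final: 0.135140


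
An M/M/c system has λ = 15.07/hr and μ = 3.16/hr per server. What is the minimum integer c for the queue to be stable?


Stability requires cμ > λ ⇔ c > λ/μ.
λ/μ = 15.07/3.16 = 4.7690
Minimum integer c = ⌊4.7690⌋ + 1 = 5
Check: 5·3.16 = 15.80 > 15.07, while 4·3.16 = 12.64 ≤ 15.07

Final: 5 servers


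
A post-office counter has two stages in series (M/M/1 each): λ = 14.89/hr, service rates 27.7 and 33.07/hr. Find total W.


Each node sees arrival rate λ = 14.89/hr (tandem ⇒ throughput preserved).
W₁ = 1/(μ₁−λ) = 1/(27.7−14.89) = 0.07806 hr
W₂ = 1/(μ₂−λ) = 1/(33.07−14.89) = 0.05501 hr
W_total = W₁ + W₂ = 0.07806 + 0.05501 = 0.13307 hr

Final: 0.13307 hr


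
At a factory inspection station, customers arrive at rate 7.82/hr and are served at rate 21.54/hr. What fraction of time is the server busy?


ρ = λ/μ = 7.82/21.54 = 0.3630

Final: 0.3630


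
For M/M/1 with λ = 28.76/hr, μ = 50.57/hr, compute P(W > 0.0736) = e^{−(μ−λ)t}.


W ~ Exponential(μ−λ) for M/M/1.
μ − λ = 50.57 − 28.76 = 21.8100
P(W > t) = e^{−(μ−λ)t} = e^{−1.6052} = 0.200846

Final: 0.200846


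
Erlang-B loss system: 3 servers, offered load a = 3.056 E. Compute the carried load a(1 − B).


B(3,3.056) = 0.352813 (Erlang-B)
Carried load = a(1 − B) = 3.056·(1 − 0.352813) = 3.056·0.647187 = 1.9778 E

Final: 1.9778 Erlangs


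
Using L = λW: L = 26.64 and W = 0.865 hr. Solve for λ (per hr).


λ = L/W = 26.64/0.865 = 30.7977 /hr

Final: 30.7977 /hr


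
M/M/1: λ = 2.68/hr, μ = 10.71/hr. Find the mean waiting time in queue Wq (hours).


ρ = 2.68/10.71 = 0.2502
Wq = ρ/(μ−λ) = 0.2502/(10.71 − 2.68) = 0.2502/8.03 = 0.03116 hr

Final: 0.03116 hr


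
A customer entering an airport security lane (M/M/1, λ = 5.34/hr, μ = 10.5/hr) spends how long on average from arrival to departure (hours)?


W = 1/(μ−λ) = 1/(10.5 − 5.34) = 1/5.16 = 0.1938 hr

Final: 0.1938 hr


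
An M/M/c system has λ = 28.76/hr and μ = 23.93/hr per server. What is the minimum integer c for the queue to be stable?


Stability requires cμ > λ ⇔ c > λ/μ.
λ/μ = 28.76/23.93 = 1.2018
Minimum integer c = ⌊1.2018⌋ + 1 = 2
Check: 2·23.93 = 47.86 > 28.76, while 1·23.93 = 23.93 ≤ 28.76

Final: 2 servers


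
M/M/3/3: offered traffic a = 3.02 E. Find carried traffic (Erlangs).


B(3,3.02) = 0.348544 (Erlang-B)
Carried load = a(1 − B) = 3.02·(1 − 0.348544) = 3.02·0.651456 = 1.9674 E

Final: 1.9674 Erlangs


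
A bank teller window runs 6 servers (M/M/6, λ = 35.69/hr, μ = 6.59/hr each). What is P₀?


a = λ/μ = 35.69/6.59 = 5.4158; ρ = a/c = 0.9026
Σ_{k=0}^{5} a^k/k! (terms k=0..5) = 1.00000 + 5.41578 + 14.66534 + 26.47477 + 35.84539 + 38.82616 = 122.22744
Tail: a^6/(6!(1−ρ)) = 25232.87871/(720·0.09737) = 359.92353
P₀ = 1/(122.22744 + 359.92353) = 1/482.15097 = 0.002074

Final: 0.002074


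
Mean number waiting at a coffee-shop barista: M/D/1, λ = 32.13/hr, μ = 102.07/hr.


ρ = 32.13/102.07 = 0.3148
M/D/1: Lq = ρ²/(2(1−ρ)) = 0.09909/(2·0.6852) = 0.07230

Final: 0.07230


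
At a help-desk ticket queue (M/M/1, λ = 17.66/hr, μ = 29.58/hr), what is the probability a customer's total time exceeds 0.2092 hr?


W ~ Exponential(μ−λ) for M/M/1.
μ − λ = 29.58 − 17.66 = 11.9200
P(W > t) = e^{−(μ−λ)t} = e^{−2.4937} = 0.082607

Final: 0.082607


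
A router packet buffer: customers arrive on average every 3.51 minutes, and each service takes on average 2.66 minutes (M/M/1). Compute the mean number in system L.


λ = 60/3.51 = 17.0940 /hr
μ = 60/2.66 = 22.5564 /hr
ρ = λ/μ = 17.0940/22.5564 = 0.7578
L = ρ/(1−ρ) = 0.7578/0.2422 = 3.1294

Final: 3.1294


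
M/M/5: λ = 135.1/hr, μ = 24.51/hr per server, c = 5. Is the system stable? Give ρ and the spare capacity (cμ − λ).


Total capacity cμ = 5·24.51 = 122.55/hr
ρ = λ/(cμ) = 135.1/122.55 = 1.1024
Stable ⇔ ρ < 1: NO
Spare capacity = cμ − λ = 122.55 − 135.1 = -12.55/hr

Final: ρ = 1.1024; unstable; margin = -12.55/hr


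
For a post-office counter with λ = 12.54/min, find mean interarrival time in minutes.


Mean interarrival time = 1/λ = 1/12.54 minute = 0.07974 minute
In minutes: 0.07974 × 1 = 0.07974 min

Final: 0.07974 min


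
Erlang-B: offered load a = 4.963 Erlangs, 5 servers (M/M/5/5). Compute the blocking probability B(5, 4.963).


B(c,a) = (a^c/c!) / Σ_{k=0}^{c} a^k/k!
a^5/5! = 25.092280
Σ terms (k=0..5): 1.00000 + 4.96300 + 12.31568 + 20.37425 + 25.27935 + 25.09228 = 89.024560
B = 25.092280/89.024560 = 0.281858

Final: 0.281858


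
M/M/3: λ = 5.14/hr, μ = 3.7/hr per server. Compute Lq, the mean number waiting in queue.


a = λ/μ = 1.3892; ρ = a/3 = 0.4631
P₀ = 0.238876
Lq = P₀·a^c·ρ / (c!·(1−ρ)²) = 0.238876·2.68092·0.4631/(6·0.28830)
= 0.17143

Final: 0.17143


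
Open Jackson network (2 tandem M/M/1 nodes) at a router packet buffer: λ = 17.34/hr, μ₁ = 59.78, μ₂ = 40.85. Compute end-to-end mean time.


Each node sees arrival rate λ = 17.34/hr (tandem ⇒ throughput preserved).
W₁ = 1/(μ₁−λ) = 1/(59.78−17.34) = 0.02356 hr
W₂ = 1/(μ₂−λ) = 1/(40.85−17.34) = 0.04254 hr
W_total = W₁ + W₂ = 0.02356 + 0.04254 = 0.06610 hr

Final: 0.06610 hr


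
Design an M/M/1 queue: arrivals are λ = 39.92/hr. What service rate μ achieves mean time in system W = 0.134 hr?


W = 1/(μ−λ) ⇒ μ − λ = 1/W = 1/0.134 = 7.4627
μ = λ + 1/W = 39.92 + 7.4627 = 47.3827 per hr

Final: 47.3827 /hr


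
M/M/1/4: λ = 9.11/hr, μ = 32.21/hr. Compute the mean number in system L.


ρ = 9.11/32.21 = 0.2828
L = ρ[1 − (K+1)ρ^K + Kρ^(K+1)] / [(1−ρ)(1−ρ^(K+1))]
Numerator: 0.2828·(1 − 5·0.006399 + 4·0.001810) = 0.275830
Denominator: (0.7172)·(0.998190) = 0.715871
L = 0.275830/0.715871 = 0.3853

Final: 0.3853


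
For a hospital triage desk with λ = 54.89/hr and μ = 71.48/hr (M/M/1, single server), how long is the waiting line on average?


ρ = 54.89/71.48 = 0.7679
Lq = ρ²/(1−ρ) = 0.5897/0.2321 = 2.5407

Final: 2.5407


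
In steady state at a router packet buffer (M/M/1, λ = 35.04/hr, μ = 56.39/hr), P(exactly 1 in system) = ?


ρ = 35.04/56.39 = 0.6214
P_n = (1−ρ)·ρ^n = (1 − 0.6214)·0.6214^1 = 0.3786·0.621387 = 0.235265

Final: 0.235265


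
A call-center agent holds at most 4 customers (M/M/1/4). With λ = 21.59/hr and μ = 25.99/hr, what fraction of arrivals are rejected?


ρ = λ/μ = 21.59/25.99 = 0.8307
P_K = (1−ρ)ρ^K/(1−ρ^(K+1)) = (0.1693·0.476196)/(1 − 0.395578)
= 0.080618/0.604422 = 0.133380

Final: 0.133380


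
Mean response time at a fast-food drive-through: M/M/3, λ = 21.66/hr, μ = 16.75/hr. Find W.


a = 1.2931; ρ = 0.4310; P₀ = 0.265769
Lq = P₀·a^c·ρ/(c!(1−ρ)²) = 0.12754
Wq = Lq/λ = 0.12754/21.66 = 0.005888 hr
W = Wq + 1/μ = 0.005888 + 0.05970 = 0.06559 hr

Final: 0.06559 hr


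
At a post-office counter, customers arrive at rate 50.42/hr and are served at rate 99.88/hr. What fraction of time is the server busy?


ρ = λ/μ = 50.42/99.88 = 0.5048

Final: 0.5048


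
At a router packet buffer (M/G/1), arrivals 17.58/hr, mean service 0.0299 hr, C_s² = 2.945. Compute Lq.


ρ = λ·E[S] = 17.58·0.0299 = 0.5256
Lq = ρ²(1+C_s²)/(2(1−ρ)) = 0.2763·(1+2.945)/(2·0.4744)
= 0.2763·3.9450/0.9487 = 1.14892

Final: 1.14892


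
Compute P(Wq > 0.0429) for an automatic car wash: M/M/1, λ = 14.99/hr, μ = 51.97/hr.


ρ = 14.99/51.97 = 0.2884
P(Wq > t) = ρ·e^{−(μ−λ)t} = 0.2884·e^{−1.5864}
= 0.2884·0.204652 = 0.059029

Final: 0.059029


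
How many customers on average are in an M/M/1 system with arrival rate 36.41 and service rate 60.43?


ρ = λ/μ = 36.41/60.43 = 0.6025
L = ρ/(1−ρ) = 0.6025/(1 − 0.6025) = 0.6025/0.3975 = 1.5158

Final: 1.5158


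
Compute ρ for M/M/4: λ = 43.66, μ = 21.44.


ρ = λ/(cμ) = 43.66/(4·21.44) = 43.66/85.76 = 0.5091

Final: 0.5091


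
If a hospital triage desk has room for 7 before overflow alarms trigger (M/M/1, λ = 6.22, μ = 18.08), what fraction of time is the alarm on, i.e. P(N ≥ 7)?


ρ = 6.22/18.08 = 0.3440
P(N ≥ n) = ρ^n = 0.3440^7 = 0.0005704

Final: 0.0005704


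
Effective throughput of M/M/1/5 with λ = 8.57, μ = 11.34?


ρ = 0.7557; P_K = (1−ρ)ρ^5/(1−ρ^6) = 0.074001
λ_eff = λ(1 − P_K) = 8.57·(1 − 0.074001) = 8.57·0.925999 = 7.9358 /hr

Final: 7.9358 /hr


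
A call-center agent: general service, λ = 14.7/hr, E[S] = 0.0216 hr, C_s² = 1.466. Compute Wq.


ρ = λ·E[S] = 14.7·0.0216 = 0.3175
E[S²] = E[S]²(1+C_s²) = 0.0216²·(1+1.466) = 0.001151
Wq = λ·E[S²]/(2(1−ρ)) = 14.7·0.001151/(2·0.6825) = 0.01239 hr

Final: 0.01239 hr


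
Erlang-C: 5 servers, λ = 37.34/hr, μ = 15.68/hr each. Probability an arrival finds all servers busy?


a = λ/μ = 2.3814; ρ = a/5 = 0.4763
P₀ = 0.090693 (from M/M/c formula)
C(c,a) = [a^c/(c!(1−ρ))]·P₀ = [76.58457/(120·0.5237)]·0.090693
= 1.21859·0.090693 = 0.110517

Final: 0.110517


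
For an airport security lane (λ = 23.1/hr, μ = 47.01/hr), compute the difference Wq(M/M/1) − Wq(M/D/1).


ρ = 23.1/47.01 = 0.4914
Wq(M/M/1) = ρ/(μ−λ) = 0.4914/23.91 = 0.02055 hr
Wq(M/D/1) = ρ/(2(μ−λ)) = 0.01028 hr
Savings = 0.02055 − 0.01028 = 0.01028 hr

Final: 0.01028 hr


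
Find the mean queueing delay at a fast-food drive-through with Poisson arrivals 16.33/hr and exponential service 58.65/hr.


ρ = 16.33/58.65 = 0.2784
Wq = ρ/(μ−λ) = 0.2784/(58.65 − 16.33) = 0.2784/42.32 = 0.006579 hr

Final: 0.006579 hr


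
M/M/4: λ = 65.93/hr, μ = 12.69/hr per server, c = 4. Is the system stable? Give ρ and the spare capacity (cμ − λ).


Total capacity cμ = 4·12.69 = 50.76/hr
ρ = λ/(cμ) = 65.93/50.76 = 1.2989
Stable ⇔ ρ < 1: NO
Spare capacity = cμ − λ = 50.76 − 65.93 = -15.17/hr

Final: ρ = 1.2989; unstable; margin = -15.17/hr


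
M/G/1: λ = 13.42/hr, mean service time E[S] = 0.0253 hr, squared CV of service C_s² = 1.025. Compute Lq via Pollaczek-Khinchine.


ρ = λ·E[S] = 13.42·0.0253 = 0.3395
Lq = ρ²(1+C_s²)/(2(1−ρ)) = 0.1153·(1+1.025)/(2·0.6605)
= 0.1153·2.0250/1.3209 = 0.17672

Final: 0.17672


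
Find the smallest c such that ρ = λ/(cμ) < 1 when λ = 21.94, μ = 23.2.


Stability requires cμ > λ ⇔ c > λ/μ.
λ/μ = 21.94/23.2 = 0.9457
Minimum integer c = ⌊0.9457⌋ + 1 = 1
Check: 1·23.2 = 23.20 > 21.94, while 0·23.2 = 0.00 ≤ 21.94

Final: 1 servers


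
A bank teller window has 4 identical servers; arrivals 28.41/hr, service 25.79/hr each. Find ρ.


ρ = λ/(cμ) = 28.41/(4·25.79) = 28.41/103.16 = 0.2754

Final: 0.2754


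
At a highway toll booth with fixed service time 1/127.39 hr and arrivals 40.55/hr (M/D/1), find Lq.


ρ = 40.55/127.39 = 0.3183
M/D/1: Lq = ρ²/(2(1−ρ)) = 0.1013/(2·0.6817) = 0.07432

Final: 0.07432


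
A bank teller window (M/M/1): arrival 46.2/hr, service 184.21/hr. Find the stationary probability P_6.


ρ = 46.2/184.21 = 0.2508
P_n = (1−ρ)·ρ^n = (1 − 0.2508)·0.2508^6 = 0.7492·0.0002489 = 0.0001865

Final: 0.0001865


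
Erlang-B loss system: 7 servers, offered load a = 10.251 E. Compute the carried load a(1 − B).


B(7,10.251) = 0.420063 (Erlang-B)
Carried load = a(1 − B) = 10.251·(1 − 0.420063) = 10.251·0.579937 = 5.9449 E

Final: 5.9449 Erlangs


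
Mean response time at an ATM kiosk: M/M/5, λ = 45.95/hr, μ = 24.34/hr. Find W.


a = 1.8878; ρ = 0.3776; P₀ = 0.150570
Lq = P₀·a^c·ρ/(c!(1−ρ)²) = 0.02932
Wq = Lq/λ = 0.02932/45.95 = 0.0006381 hr
W = Wq + 1/μ = 0.0006381 + 0.04108 = 0.04172 hr

Final: 0.04172 hr


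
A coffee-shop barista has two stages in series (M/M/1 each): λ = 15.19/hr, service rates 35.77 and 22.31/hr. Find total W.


Each node sees arrival rate λ = 15.19/hr (tandem ⇒ throughput preserved).
W₁ = 1/(μ₁−λ) = 1/(35.77−15.19) = 0.04859 hr
W₂ = 1/(μ₂−λ) = 1/(22.31−15.19) = 0.14045 hr
W_total = W₁ + W₂ = 0.04859 + 0.14045 = 0.18904 hr

Final: 0.18904 hr


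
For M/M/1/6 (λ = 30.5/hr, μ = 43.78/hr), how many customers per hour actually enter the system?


ρ = 0.6967; P_K = (1−ρ)ρ^6/(1−ρ^7) = 0.037680
λ_eff = λ(1 − P_K) = 30.5·(1 − 0.037680) = 30.5·0.962320 = 29.3508 /hr

Final: 29.3508 /hr


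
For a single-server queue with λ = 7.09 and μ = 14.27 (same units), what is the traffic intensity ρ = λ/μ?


ρ = λ/μ = 7.09/14.27 = 0.4968

Final: 0.4968


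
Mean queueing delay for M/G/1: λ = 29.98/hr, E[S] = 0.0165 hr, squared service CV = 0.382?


ρ = λ·E[S] = 29.98·0.0165 = 0.4947
E[S²] = E[S]²(1+C_s²) = 0.0165²·(1+0.382) = 0.0003762
Wq = λ·E[S²]/(2(1−ρ)) = 29.98·0.0003762/(2·0.5053) = 0.01116 hr

Final: 0.01116 hr
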